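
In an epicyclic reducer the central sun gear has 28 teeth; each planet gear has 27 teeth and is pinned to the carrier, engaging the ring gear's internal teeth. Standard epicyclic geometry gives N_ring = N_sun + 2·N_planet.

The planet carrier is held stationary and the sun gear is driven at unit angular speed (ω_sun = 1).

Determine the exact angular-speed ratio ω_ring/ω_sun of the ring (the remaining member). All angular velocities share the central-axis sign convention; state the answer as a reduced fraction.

-14/41

N_ring = 28 + 2·27 = 82
28(ω_s−ω_c) = −82(ω_r−ω_c),  ω_c=0, ω_s=1
ω_r = 0 − (28/82)(1−0) = -14/41
ω_r/ω_s = -14/41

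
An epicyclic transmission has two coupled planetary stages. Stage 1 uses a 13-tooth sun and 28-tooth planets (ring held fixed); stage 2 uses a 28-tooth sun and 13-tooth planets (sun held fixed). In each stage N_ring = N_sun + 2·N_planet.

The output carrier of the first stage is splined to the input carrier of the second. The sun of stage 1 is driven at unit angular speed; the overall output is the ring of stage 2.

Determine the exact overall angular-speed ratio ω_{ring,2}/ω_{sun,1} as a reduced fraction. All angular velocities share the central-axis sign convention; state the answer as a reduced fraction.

13/54

Stage 1: N_ring = 13 + 2·28 = 69
Stage 1: 13(ω_s−ω_c) = −69(ω_r−ω_c),  ω_r=0, ω_s=1
Stage 1: 13(1−ω_c) = −69(0−ω_c)  ⇒  82ω_c = 13  ⇒  ω_c = 13/82
  ⇒ ω_c¹/ω_s¹ = 13/82
Stage 2: N_ring = 28 + 2·13 = 54
Stage 2: 28(ω_s−ω_c) = −54(ω_r−ω_c),  ω_s=0, ω_c=1
Stage 2: ω_r = 1 − (28/54)(0−1) = 41/27
  ⇒ ω_r²/ω_c² = 41/27
Coupling ω_c² = ω_c¹ ⇒ overall = 13/82 × 41/27 = 13/54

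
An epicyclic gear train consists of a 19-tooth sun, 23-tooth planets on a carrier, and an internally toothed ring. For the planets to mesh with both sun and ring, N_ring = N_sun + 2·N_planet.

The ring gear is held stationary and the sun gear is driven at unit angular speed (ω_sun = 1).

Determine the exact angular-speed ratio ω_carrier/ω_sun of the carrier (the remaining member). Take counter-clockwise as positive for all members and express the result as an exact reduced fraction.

N_ring = 19 + 2·23 = 65
19(ω_s−ω_c) = −65(ω_r−ω_c),  ω_r=0, ω_s=1
19(1−ω_c) = −65(0−ω_c)  ⇒  84ω_c = 19  ⇒  ω_c = 19/84
ω_c/ω_s = 19/84

19/84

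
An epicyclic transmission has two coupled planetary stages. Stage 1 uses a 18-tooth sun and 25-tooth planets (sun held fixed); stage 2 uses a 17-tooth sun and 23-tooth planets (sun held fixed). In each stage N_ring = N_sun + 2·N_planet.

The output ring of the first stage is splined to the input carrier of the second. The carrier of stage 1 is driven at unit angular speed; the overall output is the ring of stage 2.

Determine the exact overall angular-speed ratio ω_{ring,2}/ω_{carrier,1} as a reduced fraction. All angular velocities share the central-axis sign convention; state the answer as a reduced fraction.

Stage 1: N_ring = 18 + 2·25 = 68
Stage 1: 18(ω_s−ω_c) = −68(ω_r−ω_c),  ω_s=0, ω_c=1
Stage 1: ω_r = 1 − (18/68)(0−1) = 43/34
  ⇒ ω_r¹/ω_c¹ = 43/34
Stage 2: N_ring = 17 + 2·23 = 63
Stage 2: 17(ω_s−ω_c) = −63(ω_r−ω_c),  ω_s=0, ω_c=1
Stage 2: ω_r = 1 − (17/63)(0−1) = 80/63
  ⇒ ω_r²/ω_c² = 80/63
Coupling ω_c² = ω_r¹ ⇒ overall = 43/34 × 80/63 = 1720/1071

1720/1071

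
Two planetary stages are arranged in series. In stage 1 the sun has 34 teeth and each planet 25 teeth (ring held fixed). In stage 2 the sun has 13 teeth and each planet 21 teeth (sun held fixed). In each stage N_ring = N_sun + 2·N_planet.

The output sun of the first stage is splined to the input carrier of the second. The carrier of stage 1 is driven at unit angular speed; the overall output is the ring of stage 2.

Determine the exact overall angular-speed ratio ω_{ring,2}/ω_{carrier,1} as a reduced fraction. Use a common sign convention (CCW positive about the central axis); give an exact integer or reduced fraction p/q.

236/55

Stage 1: N_ring = 34 + 2·25 = 84
Stage 1: 34(ω_s−ω_c) = −84(ω_r−ω_c),  ω_r=0, ω_c=1
Stage 1: ω_s = 1 − (84/34)(0−1) = 59/17
  ⇒ ω_s¹/ω_c¹ = 59/17
Stage 2: N_ring = 13 + 2·21 = 55
Stage 2: 13(ω_s−ω_c) = −55(ω_r−ω_c),  ω_s=0, ω_c=1
Stage 2: ω_r = 1 − (13/55)(0−1) = 68/55
  ⇒ ω_r²/ω_c² = 68/55
Coupling ω_c² = ω_s¹ ⇒ overall = 59/17 × 68/55 = 236/55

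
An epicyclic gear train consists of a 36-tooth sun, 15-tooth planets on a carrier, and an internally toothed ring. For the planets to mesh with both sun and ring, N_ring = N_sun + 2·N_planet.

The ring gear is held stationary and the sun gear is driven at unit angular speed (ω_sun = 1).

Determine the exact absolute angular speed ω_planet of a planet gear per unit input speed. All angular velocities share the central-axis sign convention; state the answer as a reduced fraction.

N_ring = 36 + 2·15 = 66
36(ω_s−ω_c) = −66(ω_r−ω_c),  ω_r=0, ω_s=1
36(1−ω_c) = −66(0−ω_c)  ⇒  102ω_c = 36  ⇒  ω_c = 6/17
sun–planet: 36·(1−6/17) = −15·(ω_p−ω_c)  ⇒  ω_p−ω_c = −(36/15)·(11/17) = -132/85
ω_p = 6/17 − 132/85 = -6/5

-6/5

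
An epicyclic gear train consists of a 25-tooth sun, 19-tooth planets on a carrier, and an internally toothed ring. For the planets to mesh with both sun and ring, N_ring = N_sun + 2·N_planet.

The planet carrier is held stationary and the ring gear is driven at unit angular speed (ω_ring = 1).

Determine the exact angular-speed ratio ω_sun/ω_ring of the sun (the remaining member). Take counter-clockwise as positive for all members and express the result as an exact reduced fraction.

N_ring = 25 + 2·19 = 63
25(ω_s−ω_c) = −63(ω_r−ω_c),  ω_c=0, ω_r=1
ω_s = 0 − (63/25)(1−0) = -63/25
ω_s/ω_r = -63/25

-63/25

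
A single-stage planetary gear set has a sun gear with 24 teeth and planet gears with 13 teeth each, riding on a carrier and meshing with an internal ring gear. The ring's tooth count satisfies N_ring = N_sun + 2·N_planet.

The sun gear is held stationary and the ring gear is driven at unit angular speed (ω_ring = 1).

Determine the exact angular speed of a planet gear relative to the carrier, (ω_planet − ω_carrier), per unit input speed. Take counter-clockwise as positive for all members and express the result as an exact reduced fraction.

600/481

N_ring = 24 + 2·13 = 50
24(ω_s−ω_c) = −50(ω_r−ω_c),  ω_s=0, ω_r=1
24(0−ω_c) = −50(1−ω_c)  ⇒  74ω_c = 50  ⇒  ω_c = 25/37
sun–planet: 24·(0−25/37) = −13·(ω_p−ω_c)  ⇒  ω_p−ω_c = −(24/13)·(-25/37) = 600/481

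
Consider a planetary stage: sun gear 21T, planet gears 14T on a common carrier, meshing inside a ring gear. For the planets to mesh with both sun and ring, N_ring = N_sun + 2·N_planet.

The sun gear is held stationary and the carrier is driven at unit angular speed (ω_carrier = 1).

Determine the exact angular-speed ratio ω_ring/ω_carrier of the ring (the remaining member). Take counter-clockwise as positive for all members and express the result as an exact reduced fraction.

10/7

N_ring = 21 + 2·14 = 49
21(ω_s−ω_c) = −49(ω_r−ω_c),  ω_s=0, ω_c=1
ω_r = 1 − (21/49)(0−1) = 10/7
ω_r/ω_c = 10/7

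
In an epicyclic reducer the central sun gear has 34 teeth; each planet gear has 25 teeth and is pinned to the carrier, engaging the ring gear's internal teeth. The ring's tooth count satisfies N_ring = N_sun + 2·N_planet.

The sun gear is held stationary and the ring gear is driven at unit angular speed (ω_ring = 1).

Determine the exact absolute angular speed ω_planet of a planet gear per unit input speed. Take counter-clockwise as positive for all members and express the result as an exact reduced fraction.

N_ring = 34 + 2·25 = 84
34(ω_s−ω_c) = −84(ω_r−ω_c),  ω_s=0, ω_r=1
34(0−ω_c) = −84(1−ω_c)  ⇒  118ω_c = 84  ⇒  ω_c = 42/59
sun–planet: 34·(0−42/59) = −25·(ω_p−ω_c)  ⇒  ω_p−ω_c = −(34/25)·(-42/59) = 1428/1475
ω_p = 42/59 + 1428/1475 = 42/25

42/25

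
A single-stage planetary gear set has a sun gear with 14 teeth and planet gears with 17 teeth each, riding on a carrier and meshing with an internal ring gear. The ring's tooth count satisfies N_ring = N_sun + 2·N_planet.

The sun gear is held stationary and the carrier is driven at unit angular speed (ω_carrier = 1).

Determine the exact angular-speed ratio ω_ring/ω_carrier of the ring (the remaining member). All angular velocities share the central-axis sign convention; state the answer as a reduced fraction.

31/24

N_ring = 14 + 2·17 = 48
14(ω_s−ω_c) = −48(ω_r−ω_c),  ω_s=0, ω_c=1
ω_r = 1 − (14/48)(0−1) = 31/24
ω_r/ω_c = 31/24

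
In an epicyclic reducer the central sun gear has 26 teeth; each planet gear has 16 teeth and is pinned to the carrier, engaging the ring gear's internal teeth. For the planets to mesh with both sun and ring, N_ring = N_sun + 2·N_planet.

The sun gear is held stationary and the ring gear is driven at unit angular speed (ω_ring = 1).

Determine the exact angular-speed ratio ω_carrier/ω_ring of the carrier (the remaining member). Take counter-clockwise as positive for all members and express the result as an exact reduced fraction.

29/42

N_ring = 26 + 2·16 = 58
26(ω_s−ω_c) = −58(ω_r−ω_c),  ω_s=0, ω_r=1
26(0−ω_c) = −58(1−ω_c)  ⇒  84ω_c = 58  ⇒  ω_c = 29/42
ω_c/ω_r = 29/42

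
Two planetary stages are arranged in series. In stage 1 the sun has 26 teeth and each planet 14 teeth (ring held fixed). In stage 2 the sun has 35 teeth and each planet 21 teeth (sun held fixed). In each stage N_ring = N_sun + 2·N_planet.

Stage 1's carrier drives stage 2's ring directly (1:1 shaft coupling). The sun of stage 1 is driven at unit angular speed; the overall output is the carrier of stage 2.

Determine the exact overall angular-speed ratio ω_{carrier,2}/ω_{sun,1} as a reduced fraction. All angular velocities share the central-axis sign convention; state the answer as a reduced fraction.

Stage 1: N_ring = 26 + 2·14 = 54
Stage 1: 26(ω_s−ω_c) = −54(ω_r−ω_c),  ω_r=0, ω_s=1
Stage 1: 26(1−ω_c) = −54(0−ω_c)  ⇒  80ω_c = 26  ⇒  ω_c = 13/40
  ⇒ ω_c¹/ω_s¹ = 13/40
Stage 2: N_ring = 35 + 2·21 = 77
Stage 2: 35(ω_s−ω_c) = −77(ω_r−ω_c),  ω_s=0, ω_r=1
Stage 2: 35(0−ω_c) = −77(1−ω_c)  ⇒  112ω_c = 77  ⇒  ω_c = 11/16
  ⇒ ω_c²/ω_r² = 11/16
Coupling ω_r² = ω_c¹ ⇒ overall = 13/40 × 11/16 = 143/640

143/640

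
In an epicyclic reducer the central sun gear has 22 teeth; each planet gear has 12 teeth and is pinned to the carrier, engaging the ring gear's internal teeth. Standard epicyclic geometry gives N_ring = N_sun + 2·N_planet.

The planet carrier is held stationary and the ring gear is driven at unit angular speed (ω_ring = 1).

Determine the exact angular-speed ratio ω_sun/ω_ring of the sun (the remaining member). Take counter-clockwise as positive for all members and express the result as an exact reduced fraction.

N_ring = 22 + 2·12 = 46
22(ω_s−ω_c) = −46(ω_r−ω_c),  ω_c=0, ω_r=1
ω_s = 0 − (46/22)(1−0) = -23/11
ω_s/ω_r = -23/11

-23/11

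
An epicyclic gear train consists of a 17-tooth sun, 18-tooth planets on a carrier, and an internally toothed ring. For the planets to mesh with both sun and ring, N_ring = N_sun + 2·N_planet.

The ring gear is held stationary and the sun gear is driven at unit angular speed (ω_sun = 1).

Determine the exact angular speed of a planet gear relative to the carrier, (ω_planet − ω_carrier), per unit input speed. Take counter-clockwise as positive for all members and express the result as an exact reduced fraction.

N_ring = 17 + 2·18 = 53
17(ω_s−ω_c) = −53(ω_r−ω_c),  ω_r=0, ω_s=1
17(1−ω_c) = −53(0−ω_c)  ⇒  70ω_c = 17  ⇒  ω_c = 17/70
sun–planet: 17·(1−17/70) = −18·(ω_p−ω_c)  ⇒  ω_p−ω_c = −(17/18)·(53/70) = -901/1260

-901/1260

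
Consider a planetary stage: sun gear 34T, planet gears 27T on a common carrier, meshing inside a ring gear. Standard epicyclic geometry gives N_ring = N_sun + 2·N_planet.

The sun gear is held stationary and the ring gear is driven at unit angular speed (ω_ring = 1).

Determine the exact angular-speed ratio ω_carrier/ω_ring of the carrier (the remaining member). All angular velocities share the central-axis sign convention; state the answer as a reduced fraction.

N_ring = 34 + 2·27 = 88
34(ω_s−ω_c) = −88(ω_r−ω_c),  ω_s=0, ω_r=1
34(0−ω_c) = −88(1−ω_c)  ⇒  122ω_c = 88  ⇒  ω_c = 44/61
ω_c/ω_r = 44/61

44/61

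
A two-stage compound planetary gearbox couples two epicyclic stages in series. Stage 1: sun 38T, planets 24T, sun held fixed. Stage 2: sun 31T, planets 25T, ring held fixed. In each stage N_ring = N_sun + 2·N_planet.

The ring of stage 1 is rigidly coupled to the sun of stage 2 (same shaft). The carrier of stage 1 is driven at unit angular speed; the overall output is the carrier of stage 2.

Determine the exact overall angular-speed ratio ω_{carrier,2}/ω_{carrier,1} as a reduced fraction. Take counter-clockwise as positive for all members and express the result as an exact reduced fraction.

Stage 1: N_ring = 38 + 2·24 = 86
Stage 1: 38(ω_s−ω_c) = −86(ω_r−ω_c),  ω_s=0, ω_c=1
Stage 1: ω_r = 1 − (38/86)(0−1) = 62/43
  ⇒ ω_r¹/ω_c¹ = 62/43
Stage 2: N_ring = 31 + 2·25 = 81
Stage 2: 31(ω_s−ω_c) = −81(ω_r−ω_c),  ω_r=0, ω_s=1
Stage 2: 31(1−ω_c) = −81(0−ω_c)  ⇒  112ω_c = 31  ⇒  ω_c = 31/112
  ⇒ ω_c²/ω_s² = 31/112
Coupling ω_s² = ω_r¹ ⇒ overall = 62/43 × 31/112 = 961/2408

961/2408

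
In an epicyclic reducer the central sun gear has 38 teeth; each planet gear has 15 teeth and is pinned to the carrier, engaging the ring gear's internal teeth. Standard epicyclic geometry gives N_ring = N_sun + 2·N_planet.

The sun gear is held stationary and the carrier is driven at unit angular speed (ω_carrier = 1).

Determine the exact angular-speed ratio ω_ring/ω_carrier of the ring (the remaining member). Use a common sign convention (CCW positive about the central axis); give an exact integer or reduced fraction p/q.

N_ring = 38 + 2·15 = 68
38(ω_s−ω_c) = −68(ω_r−ω_c),  ω_s=0, ω_c=1
ω_r = 1 − (38/68)(0−1) = 53/34
ω_r/ω_c = 53/34

53/34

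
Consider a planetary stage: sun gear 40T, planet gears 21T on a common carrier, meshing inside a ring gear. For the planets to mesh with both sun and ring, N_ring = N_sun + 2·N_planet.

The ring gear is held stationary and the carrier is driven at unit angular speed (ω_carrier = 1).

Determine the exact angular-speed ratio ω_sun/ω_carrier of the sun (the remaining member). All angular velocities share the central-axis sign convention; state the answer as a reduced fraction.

N_ring = 40 + 2·21 = 82
40(ω_s−ω_c) = −82(ω_r−ω_c),  ω_r=0, ω_c=1
ω_s = 1 − (82/40)(0−1) = 61/20
ω_s/ω_c = 61/20

61/20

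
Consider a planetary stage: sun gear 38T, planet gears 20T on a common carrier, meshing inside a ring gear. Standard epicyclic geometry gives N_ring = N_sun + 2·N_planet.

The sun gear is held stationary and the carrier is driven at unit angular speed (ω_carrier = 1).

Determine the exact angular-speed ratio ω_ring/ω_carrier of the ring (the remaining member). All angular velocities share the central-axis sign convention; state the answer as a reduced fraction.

58/39

N_ring = 38 + 2·20 = 78
38(ω_s−ω_c) = −78(ω_r−ω_c),  ω_s=0, ω_c=1
ω_r = 1 − (38/78)(0−1) = 58/39
ω_r/ω_c = 58/39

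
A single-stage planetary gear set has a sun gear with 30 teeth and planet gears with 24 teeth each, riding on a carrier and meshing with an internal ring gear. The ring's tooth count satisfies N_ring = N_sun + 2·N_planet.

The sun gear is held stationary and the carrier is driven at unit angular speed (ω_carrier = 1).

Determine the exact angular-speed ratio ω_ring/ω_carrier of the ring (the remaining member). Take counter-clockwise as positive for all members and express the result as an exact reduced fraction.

18/13

N_ring = 30 + 2·24 = 78
30(ω_s−ω_c) = −78(ω_r−ω_c),  ω_s=0, ω_c=1
ω_r = 1 − (30/78)(0−1) = 18/13
ω_r/ω_c = 18/13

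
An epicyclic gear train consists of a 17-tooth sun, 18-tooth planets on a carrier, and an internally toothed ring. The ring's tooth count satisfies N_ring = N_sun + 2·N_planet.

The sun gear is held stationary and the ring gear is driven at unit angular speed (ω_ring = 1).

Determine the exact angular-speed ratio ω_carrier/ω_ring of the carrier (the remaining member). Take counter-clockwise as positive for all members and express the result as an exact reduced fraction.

N_ring = 17 + 2·18 = 53
17(ω_s−ω_c) = −53(ω_r−ω_c),  ω_s=0, ω_r=1
17(0−ω_c) = −53(1−ω_c)  ⇒  70ω_c = 53  ⇒  ω_c = 53/70
ω_c/ω_r = 53/70

53/70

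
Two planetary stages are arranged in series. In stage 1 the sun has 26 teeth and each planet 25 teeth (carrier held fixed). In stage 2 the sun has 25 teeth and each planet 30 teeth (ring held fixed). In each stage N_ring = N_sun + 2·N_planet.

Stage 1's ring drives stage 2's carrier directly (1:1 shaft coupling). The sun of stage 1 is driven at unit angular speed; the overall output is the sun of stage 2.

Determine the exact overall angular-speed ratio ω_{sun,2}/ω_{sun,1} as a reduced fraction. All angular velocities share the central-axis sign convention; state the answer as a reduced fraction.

-143/95

Stage 1: N_ring = 26 + 2·25 = 76
Stage 1: 26(ω_s−ω_c) = −76(ω_r−ω_c),  ω_c=0, ω_s=1
Stage 1: ω_r = 0 − (26/76)(1−0) = -13/38
  ⇒ ω_r¹/ω_s¹ = -13/38
Stage 2: N_ring = 25 + 2·30 = 85
Stage 2: 25(ω_s−ω_c) = −85(ω_r−ω_c),  ω_r=0, ω_c=1
Stage 2: ω_s = 1 − (85/25)(0−1) = 22/5
  ⇒ ω_s²/ω_c² = 22/5
Coupling ω_c² = ω_r¹ ⇒ overall = -13/38 × 22/5 = -143/95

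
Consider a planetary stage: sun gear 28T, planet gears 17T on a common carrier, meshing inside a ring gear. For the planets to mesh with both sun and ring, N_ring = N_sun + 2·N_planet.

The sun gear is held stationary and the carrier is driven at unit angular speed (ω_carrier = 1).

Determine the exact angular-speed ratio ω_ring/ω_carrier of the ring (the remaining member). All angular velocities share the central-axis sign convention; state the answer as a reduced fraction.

45/31

N_ring = 28 + 2·17 = 62
28(ω_s−ω_c) = −62(ω_r−ω_c),  ω_s=0, ω_c=1
ω_r = 1 − (28/62)(0−1) = 45/31
ω_r/ω_c = 45/31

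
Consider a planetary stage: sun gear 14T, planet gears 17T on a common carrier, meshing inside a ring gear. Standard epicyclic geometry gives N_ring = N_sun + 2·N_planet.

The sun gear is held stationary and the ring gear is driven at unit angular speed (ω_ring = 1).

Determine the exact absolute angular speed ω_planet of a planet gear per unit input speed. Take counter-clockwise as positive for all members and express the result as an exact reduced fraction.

24/17

N_ring = 14 + 2·17 = 48
14(ω_s−ω_c) = −48(ω_r−ω_c),  ω_s=0, ω_r=1
14(0−ω_c) = −48(1−ω_c)  ⇒  62ω_c = 48  ⇒  ω_c = 24/31
sun–planet: 14·(0−24/31) = −17·(ω_p−ω_c)  ⇒  ω_p−ω_c = −(14/17)·(-24/31) = 336/527
ω_p = 24/31 + 336/527 = 24/17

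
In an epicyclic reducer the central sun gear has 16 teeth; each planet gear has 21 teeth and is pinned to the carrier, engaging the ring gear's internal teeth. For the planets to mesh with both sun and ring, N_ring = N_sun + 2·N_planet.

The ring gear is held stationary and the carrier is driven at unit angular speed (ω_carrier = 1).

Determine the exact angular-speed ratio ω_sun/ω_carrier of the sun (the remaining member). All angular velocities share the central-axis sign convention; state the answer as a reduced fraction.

37/8

N_ring = 16 + 2·21 = 58
16(ω_s−ω_c) = −58(ω_r−ω_c),  ω_r=0, ω_c=1
ω_s = 1 − (58/16)(0−1) = 37/8
ω_s/ω_c = 37/8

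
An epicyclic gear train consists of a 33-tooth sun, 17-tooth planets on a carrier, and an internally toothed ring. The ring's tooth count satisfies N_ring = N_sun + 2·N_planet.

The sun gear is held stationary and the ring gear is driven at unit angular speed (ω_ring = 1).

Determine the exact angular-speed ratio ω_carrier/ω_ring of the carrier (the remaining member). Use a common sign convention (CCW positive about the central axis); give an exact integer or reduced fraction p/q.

67/100

N_ring = 33 + 2·17 = 67
33(ω_s−ω_c) = −67(ω_r−ω_c),  ω_s=0, ω_r=1
33(0−ω_c) = −67(1−ω_c)  ⇒  100ω_c = 67  ⇒  ω_c = 67/100
ω_c/ω_r = 67/100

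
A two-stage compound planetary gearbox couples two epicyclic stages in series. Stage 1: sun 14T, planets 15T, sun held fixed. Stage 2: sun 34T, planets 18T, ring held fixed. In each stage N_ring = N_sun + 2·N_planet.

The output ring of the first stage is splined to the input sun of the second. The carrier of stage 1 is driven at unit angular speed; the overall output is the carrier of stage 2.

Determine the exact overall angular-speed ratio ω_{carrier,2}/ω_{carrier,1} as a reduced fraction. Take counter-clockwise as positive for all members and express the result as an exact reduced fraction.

Stage 1: N_ring = 14 + 2·15 = 44
Stage 1: 14(ω_s−ω_c) = −44(ω_r−ω_c),  ω_s=0, ω_c=1
Stage 1: ω_r = 1 − (14/44)(0−1) = 29/22
  ⇒ ω_r¹/ω_c¹ = 29/22
Stage 2: N_ring = 34 + 2·18 = 70
Stage 2: 34(ω_s−ω_c) = −70(ω_r−ω_c),  ω_r=0, ω_s=1
Stage 2: 34(1−ω_c) = −70(0−ω_c)  ⇒  104ω_c = 34  ⇒  ω_c = 17/52
  ⇒ ω_c²/ω_s² = 17/52
Coupling ω_s² = ω_r¹ ⇒ overall = 29/22 × 17/52 = 493/1144

493/1144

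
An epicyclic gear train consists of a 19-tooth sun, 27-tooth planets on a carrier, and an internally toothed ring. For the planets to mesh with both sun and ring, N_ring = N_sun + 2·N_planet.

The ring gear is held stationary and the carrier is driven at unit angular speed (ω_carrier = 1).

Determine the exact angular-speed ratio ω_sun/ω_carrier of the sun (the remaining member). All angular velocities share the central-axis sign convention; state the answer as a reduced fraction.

N_ring = 19 + 2·27 = 73
19(ω_s−ω_c) = −73(ω_r−ω_c),  ω_r=0, ω_c=1
ω_s = 1 − (73/19)(0−1) = 92/19
ω_s/ω_c = 92/19

92/19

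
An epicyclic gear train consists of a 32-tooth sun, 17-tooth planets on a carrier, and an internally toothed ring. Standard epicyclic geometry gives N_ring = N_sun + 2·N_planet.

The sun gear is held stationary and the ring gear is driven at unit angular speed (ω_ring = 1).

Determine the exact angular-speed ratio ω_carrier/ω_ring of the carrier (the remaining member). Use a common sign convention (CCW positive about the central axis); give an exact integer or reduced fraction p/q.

33/49

N_ring = 32 + 2·17 = 66
32(ω_s−ω_c) = −66(ω_r−ω_c),  ω_s=0, ω_r=1
32(0−ω_c) = −66(1−ω_c)  ⇒  98ω_c = 66  ⇒  ω_c = 33/49
ω_c/ω_r = 33/49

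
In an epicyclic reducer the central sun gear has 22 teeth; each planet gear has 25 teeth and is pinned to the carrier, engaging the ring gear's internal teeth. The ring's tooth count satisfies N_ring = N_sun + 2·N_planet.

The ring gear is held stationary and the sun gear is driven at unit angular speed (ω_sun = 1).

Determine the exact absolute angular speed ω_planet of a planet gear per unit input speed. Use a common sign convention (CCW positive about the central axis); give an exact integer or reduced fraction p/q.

N_ring = 22 + 2·25 = 72
22(ω_s−ω_c) = −72(ω_r−ω_c),  ω_r=0, ω_s=1
22(1−ω_c) = −72(0−ω_c)  ⇒  94ω_c = 22  ⇒  ω_c = 11/47
sun–planet: 22·(1−11/47) = −25·(ω_p−ω_c)  ⇒  ω_p−ω_c = −(22/25)·(36/47) = -792/1175
ω_p = 11/47 − 792/1175 = -11/25

-11/25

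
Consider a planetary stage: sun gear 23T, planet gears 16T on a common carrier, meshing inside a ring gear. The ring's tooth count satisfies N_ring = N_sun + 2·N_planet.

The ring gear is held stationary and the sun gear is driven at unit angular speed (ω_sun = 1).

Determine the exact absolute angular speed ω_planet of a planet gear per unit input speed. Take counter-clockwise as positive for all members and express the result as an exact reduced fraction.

-23/32

N_ring = 23 + 2·16 = 55
23(ω_s−ω_c) = −55(ω_r−ω_c),  ω_r=0, ω_s=1
23(1−ω_c) = −55(0−ω_c)  ⇒  78ω_c = 23  ⇒  ω_c = 23/78
sun–planet: 23·(1−23/78) = −16·(ω_p−ω_c)  ⇒  ω_p−ω_c = −(23/16)·(55/78) = -1265/1248
ω_p = 23/78 − 1265/1248 = -23/32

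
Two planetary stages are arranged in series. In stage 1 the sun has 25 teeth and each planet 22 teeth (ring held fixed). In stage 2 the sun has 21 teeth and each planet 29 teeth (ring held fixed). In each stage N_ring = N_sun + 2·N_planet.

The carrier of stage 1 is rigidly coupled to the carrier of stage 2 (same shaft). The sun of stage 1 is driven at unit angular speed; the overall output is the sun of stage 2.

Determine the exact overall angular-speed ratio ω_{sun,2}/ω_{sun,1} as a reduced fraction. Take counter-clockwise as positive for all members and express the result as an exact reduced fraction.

1250/987

Stage 1: N_ring = 25 + 2·22 = 69
Stage 1: 25(ω_s−ω_c) = −69(ω_r−ω_c),  ω_r=0, ω_s=1
Stage 1: 25(1−ω_c) = −69(0−ω_c)  ⇒  94ω_c = 25  ⇒  ω_c = 25/94
  ⇒ ω_c¹/ω_s¹ = 25/94
Stage 2: N_ring = 21 + 2·29 = 79
Stage 2: 21(ω_s−ω_c) = −79(ω_r−ω_c),  ω_r=0, ω_c=1
Stage 2: ω_s = 1 − (79/21)(0−1) = 100/21
  ⇒ ω_s²/ω_c² = 100/21
Coupling ω_c² = ω_c¹ ⇒ overall = 25/94 × 100/21 = 1250/987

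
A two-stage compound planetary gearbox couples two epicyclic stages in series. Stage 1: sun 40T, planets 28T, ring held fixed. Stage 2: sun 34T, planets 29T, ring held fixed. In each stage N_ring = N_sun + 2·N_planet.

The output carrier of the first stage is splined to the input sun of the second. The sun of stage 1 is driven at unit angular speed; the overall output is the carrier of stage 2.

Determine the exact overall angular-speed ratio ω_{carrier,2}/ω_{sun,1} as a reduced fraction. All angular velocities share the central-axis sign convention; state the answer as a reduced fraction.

Stage 1: N_ring = 40 + 2·28 = 96
Stage 1: 40(ω_s−ω_c) = −96(ω_r−ω_c),  ω_r=0, ω_s=1
Stage 1: 40(1−ω_c) = −96(0−ω_c)  ⇒  136ω_c = 40  ⇒  ω_c = 5/17
  ⇒ ω_c¹/ω_s¹ = 5/17
Stage 2: N_ring = 34 + 2·29 = 92
Stage 2: 34(ω_s−ω_c) = −92(ω_r−ω_c),  ω_r=0, ω_s=1
Stage 2: 34(1−ω_c) = −92(0−ω_c)  ⇒  126ω_c = 34  ⇒  ω_c = 17/63
  ⇒ ω_c²/ω_s² = 17/63
Coupling ω_s² = ω_c¹ ⇒ overall = 5/17 × 17/63 = 5/63

5/63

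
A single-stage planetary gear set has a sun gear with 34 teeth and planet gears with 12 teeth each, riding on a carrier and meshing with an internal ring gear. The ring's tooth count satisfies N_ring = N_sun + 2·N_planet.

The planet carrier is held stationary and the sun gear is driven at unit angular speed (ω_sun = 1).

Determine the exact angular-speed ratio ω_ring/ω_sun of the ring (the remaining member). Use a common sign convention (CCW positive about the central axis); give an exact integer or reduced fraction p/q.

-17/29

N_ring = 34 + 2·12 = 58
34(ω_s−ω_c) = −58(ω_r−ω_c),  ω_c=0, ω_s=1
ω_r = 0 − (34/58)(1−0) = -17/29
ω_r/ω_s = -17/29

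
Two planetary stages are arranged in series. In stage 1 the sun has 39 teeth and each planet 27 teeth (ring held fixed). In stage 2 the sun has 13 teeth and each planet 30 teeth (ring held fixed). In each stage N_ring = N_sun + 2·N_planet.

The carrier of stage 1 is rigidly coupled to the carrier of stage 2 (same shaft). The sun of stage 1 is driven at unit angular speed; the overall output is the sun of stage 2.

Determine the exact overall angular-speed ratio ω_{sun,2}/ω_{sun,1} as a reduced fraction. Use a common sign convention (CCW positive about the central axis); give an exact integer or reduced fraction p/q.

43/22

Stage 1: N_ring = 39 + 2·27 = 93
Stage 1: 39(ω_s−ω_c) = −93(ω_r−ω_c),  ω_r=0, ω_s=1
Stage 1: 39(1−ω_c) = −93(0−ω_c)  ⇒  132ω_c = 39  ⇒  ω_c = 13/44
  ⇒ ω_c¹/ω_s¹ = 13/44
Stage 2: N_ring = 13 + 2·30 = 73
Stage 2: 13(ω_s−ω_c) = −73(ω_r−ω_c),  ω_r=0, ω_c=1
Stage 2: ω_s = 1 − (73/13)(0−1) = 86/13
  ⇒ ω_s²/ω_c² = 86/13
Coupling ω_c² = ω_c¹ ⇒ overall = 13/44 × 86/13 = 43/22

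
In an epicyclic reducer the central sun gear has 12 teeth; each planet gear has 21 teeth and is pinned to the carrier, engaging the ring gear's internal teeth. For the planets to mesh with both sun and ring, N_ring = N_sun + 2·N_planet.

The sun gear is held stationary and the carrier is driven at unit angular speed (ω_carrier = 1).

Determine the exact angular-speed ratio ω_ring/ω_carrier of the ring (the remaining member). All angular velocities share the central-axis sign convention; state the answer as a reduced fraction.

11/9

N_ring = 12 + 2·21 = 54
12(ω_s−ω_c) = −54(ω_r−ω_c),  ω_s=0, ω_c=1
ω_r = 1 − (12/54)(0−1) = 11/9
ω_r/ω_c = 11/9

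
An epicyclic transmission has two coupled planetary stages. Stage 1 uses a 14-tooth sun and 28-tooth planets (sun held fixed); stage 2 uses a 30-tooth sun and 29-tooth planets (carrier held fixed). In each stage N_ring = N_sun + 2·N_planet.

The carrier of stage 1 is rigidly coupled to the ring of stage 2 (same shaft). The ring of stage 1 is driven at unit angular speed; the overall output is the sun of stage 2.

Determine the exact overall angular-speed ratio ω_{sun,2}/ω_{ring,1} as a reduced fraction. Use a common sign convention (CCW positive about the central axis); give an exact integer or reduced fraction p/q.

-22/9

Stage 1: N_ring = 14 + 2·28 = 70
Stage 1: 14(ω_s−ω_c) = −70(ω_r−ω_c),  ω_s=0, ω_r=1
Stage 1: 14(0−ω_c) = −70(1−ω_c)  ⇒  84ω_c = 70  ⇒  ω_c = 5/6
  ⇒ ω_c¹/ω_r¹ = 5/6
Stage 2: N_ring = 30 + 2·29 = 88
Stage 2: 30(ω_s−ω_c) = −88(ω_r−ω_c),  ω_c=0, ω_r=1
Stage 2: ω_s = 0 − (88/30)(1−0) = -44/15
  ⇒ ω_s²/ω_r² = -44/15
Coupling ω_r² = ω_c¹ ⇒ overall = 5/6 × -44/15 = -22/9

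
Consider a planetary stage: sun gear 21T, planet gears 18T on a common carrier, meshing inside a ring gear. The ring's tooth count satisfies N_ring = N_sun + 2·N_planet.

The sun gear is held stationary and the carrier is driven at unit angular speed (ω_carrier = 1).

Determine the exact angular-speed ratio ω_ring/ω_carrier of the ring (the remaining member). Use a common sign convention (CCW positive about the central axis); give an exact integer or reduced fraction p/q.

26/19

N_ring = 21 + 2·18 = 57
21(ω_s−ω_c) = −57(ω_r−ω_c),  ω_s=0, ω_c=1
ω_r = 1 − (21/57)(0−1) = 26/19
ω_r/ω_c = 26/19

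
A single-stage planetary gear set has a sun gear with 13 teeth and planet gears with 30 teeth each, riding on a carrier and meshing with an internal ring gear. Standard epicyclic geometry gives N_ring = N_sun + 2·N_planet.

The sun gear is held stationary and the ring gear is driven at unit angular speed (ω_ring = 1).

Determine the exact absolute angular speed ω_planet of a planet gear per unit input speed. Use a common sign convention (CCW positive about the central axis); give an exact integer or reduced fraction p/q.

73/60

N_ring = 13 + 2·30 = 73
13(ω_s−ω_c) = −73(ω_r−ω_c),  ω_s=0, ω_r=1
13(0−ω_c) = −73(1−ω_c)  ⇒  86ω_c = 73  ⇒  ω_c = 73/86
sun–planet: 13·(0−73/86) = −30·(ω_p−ω_c)  ⇒  ω_p−ω_c = −(13/30)·(-73/86) = 949/2580
ω_p = 73/86 + 949/2580 = 73/60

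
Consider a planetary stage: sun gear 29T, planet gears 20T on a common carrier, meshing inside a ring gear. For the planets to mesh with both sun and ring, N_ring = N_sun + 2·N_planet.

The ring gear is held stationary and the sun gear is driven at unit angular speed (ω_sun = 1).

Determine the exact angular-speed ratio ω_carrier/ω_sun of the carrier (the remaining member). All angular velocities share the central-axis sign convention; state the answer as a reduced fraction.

29/98

N_ring = 29 + 2·20 = 69
29(ω_s−ω_c) = −69(ω_r−ω_c),  ω_r=0, ω_s=1
29(1−ω_c) = −69(0−ω_c)  ⇒  98ω_c = 29  ⇒  ω_c = 29/98
ω_c/ω_s = 29/98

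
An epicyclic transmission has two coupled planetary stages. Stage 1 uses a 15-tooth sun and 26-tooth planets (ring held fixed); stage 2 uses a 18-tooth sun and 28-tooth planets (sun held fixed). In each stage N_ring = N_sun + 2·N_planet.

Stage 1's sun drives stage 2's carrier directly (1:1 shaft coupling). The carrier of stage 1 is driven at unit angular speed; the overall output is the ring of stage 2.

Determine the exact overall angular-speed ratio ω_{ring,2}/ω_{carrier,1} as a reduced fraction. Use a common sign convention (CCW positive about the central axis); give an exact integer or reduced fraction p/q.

Stage 1: N_ring = 15 + 2·26 = 67
Stage 1: 15(ω_s−ω_c) = −67(ω_r−ω_c),  ω_r=0, ω_c=1
Stage 1: ω_s = 1 − (67/15)(0−1) = 82/15
  ⇒ ω_s¹/ω_c¹ = 82/15
Stage 2: N_ring = 18 + 2·28 = 74
Stage 2: 18(ω_s−ω_c) = −74(ω_r−ω_c),  ω_s=0, ω_c=1
Stage 2: ω_r = 1 − (18/74)(0−1) = 46/37
  ⇒ ω_r²/ω_c² = 46/37
Coupling ω_c² = ω_s¹ ⇒ overall = 82/15 × 46/37 = 3772/555

3772/555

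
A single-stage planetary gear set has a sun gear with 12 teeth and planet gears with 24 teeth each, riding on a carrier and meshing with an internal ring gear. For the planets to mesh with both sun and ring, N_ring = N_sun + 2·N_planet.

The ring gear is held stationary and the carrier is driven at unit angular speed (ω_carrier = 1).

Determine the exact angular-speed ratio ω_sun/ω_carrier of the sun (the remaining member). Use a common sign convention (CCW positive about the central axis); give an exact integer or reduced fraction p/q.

N_ring = 12 + 2·24 = 60
12(ω_s−ω_c) = −60(ω_r−ω_c),  ω_r=0, ω_c=1
ω_s = 1 − (60/12)(0−1) = 6
ω_s/ω_c = 6

6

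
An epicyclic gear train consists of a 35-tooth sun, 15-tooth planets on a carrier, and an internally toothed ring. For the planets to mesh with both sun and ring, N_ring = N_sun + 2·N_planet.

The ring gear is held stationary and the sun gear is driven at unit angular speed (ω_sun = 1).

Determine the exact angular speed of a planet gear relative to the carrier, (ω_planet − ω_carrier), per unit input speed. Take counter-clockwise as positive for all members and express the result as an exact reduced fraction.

-91/60

N_ring = 35 + 2·15 = 65
35(ω_s−ω_c) = −65(ω_r−ω_c),  ω_r=0, ω_s=1
35(1−ω_c) = −65(0−ω_c)  ⇒  100ω_c = 35  ⇒  ω_c = 7/20
sun–planet: 35·(1−7/20) = −15·(ω_p−ω_c)  ⇒  ω_p−ω_c = −(35/15)·(13/20) = -91/60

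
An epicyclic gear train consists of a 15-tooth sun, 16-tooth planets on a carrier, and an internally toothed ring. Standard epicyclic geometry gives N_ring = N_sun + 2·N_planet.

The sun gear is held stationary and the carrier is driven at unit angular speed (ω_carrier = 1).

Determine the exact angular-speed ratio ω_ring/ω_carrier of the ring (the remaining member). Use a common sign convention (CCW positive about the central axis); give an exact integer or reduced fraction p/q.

N_ring = 15 + 2·16 = 47
15(ω_s−ω_c) = −47(ω_r−ω_c),  ω_s=0, ω_c=1
ω_r = 1 − (15/47)(0−1) = 62/47
ω_r/ω_c = 62/47

62/47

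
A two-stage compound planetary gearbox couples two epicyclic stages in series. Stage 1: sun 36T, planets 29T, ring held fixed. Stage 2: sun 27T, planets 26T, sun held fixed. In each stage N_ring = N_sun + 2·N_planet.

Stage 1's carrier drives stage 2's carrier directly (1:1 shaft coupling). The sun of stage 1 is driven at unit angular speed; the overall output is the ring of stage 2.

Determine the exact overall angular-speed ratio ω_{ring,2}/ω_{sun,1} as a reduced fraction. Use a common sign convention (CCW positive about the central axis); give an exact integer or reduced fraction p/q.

Stage 1: N_ring = 36 + 2·29 = 94
Stage 1: 36(ω_s−ω_c) = −94(ω_r−ω_c),  ω_r=0, ω_s=1
Stage 1: 36(1−ω_c) = −94(0−ω_c)  ⇒  130ω_c = 36  ⇒  ω_c = 18/65
  ⇒ ω_c¹/ω_s¹ = 18/65
Stage 2: N_ring = 27 + 2·26 = 79
Stage 2: 27(ω_s−ω_c) = −79(ω_r−ω_c),  ω_s=0, ω_c=1
Stage 2: ω_r = 1 − (27/79)(0−1) = 106/79
  ⇒ ω_r²/ω_c² = 106/79
Coupling ω_c² = ω_c¹ ⇒ overall = 18/65 × 106/79 = 1908/5135

1908/5135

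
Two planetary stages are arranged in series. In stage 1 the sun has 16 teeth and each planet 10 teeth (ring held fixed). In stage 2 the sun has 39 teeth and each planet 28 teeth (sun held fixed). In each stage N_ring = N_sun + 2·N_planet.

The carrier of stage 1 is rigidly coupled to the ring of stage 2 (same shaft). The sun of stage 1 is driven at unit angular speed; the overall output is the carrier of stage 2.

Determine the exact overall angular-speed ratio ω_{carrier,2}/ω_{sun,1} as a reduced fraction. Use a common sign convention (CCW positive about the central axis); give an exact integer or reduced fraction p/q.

Stage 1: N_ring = 16 + 2·10 = 36
Stage 1: 16(ω_s−ω_c) = −36(ω_r−ω_c),  ω_r=0, ω_s=1
Stage 1: 16(1−ω_c) = −36(0−ω_c)  ⇒  52ω_c = 16  ⇒  ω_c = 4/13
  ⇒ ω_c¹/ω_s¹ = 4/13
Stage 2: N_ring = 39 + 2·28 = 95
Stage 2: 39(ω_s−ω_c) = −95(ω_r−ω_c),  ω_s=0, ω_r=1
Stage 2: 39(0−ω_c) = −95(1−ω_c)  ⇒  134ω_c = 95  ⇒  ω_c = 95/134
  ⇒ ω_c²/ω_r² = 95/134
Coupling ω_r² = ω_c¹ ⇒ overall = 4/13 × 95/134 = 190/871

190/871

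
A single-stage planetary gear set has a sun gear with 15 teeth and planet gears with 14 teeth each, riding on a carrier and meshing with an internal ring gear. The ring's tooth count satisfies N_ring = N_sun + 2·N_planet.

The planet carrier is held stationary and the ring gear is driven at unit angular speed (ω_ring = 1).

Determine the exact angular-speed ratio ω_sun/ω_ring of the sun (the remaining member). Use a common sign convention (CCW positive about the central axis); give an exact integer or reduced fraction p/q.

-43/15

N_ring = 15 + 2·14 = 43
15(ω_s−ω_c) = −43(ω_r−ω_c),  ω_c=0, ω_r=1
ω_s = 0 − (43/15)(1−0) = -43/15
ω_s/ω_r = -43/15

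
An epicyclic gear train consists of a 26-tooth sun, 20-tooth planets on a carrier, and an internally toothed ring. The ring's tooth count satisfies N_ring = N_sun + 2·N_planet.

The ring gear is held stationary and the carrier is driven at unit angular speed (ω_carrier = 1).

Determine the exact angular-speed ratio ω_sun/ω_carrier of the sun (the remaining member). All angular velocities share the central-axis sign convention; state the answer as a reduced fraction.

N_ring = 26 + 2·20 = 66
26(ω_s−ω_c) = −66(ω_r−ω_c),  ω_r=0, ω_c=1
ω_s = 1 − (66/26)(0−1) = 46/13
ω_s/ω_c = 46/13

46/13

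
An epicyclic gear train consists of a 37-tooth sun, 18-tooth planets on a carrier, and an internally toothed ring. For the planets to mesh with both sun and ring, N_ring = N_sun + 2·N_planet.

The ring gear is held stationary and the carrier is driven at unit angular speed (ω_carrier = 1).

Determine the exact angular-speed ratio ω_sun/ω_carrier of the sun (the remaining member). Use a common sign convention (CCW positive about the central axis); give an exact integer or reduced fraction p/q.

N_ring = 37 + 2·18 = 73
37(ω_s−ω_c) = −73(ω_r−ω_c),  ω_r=0, ω_c=1
ω_s = 1 − (73/37)(0−1) = 110/37
ω_s/ω_c = 110/37

110/37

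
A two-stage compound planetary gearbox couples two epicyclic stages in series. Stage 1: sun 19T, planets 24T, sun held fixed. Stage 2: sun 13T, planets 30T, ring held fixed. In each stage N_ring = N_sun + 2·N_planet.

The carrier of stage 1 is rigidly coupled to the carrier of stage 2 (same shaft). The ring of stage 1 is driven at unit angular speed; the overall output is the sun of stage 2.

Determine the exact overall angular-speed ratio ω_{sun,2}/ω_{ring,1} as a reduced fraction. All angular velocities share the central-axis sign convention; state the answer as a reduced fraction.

Stage 1: N_ring = 19 + 2·24 = 67
Stage 1: 19(ω_s−ω_c) = −67(ω_r−ω_c),  ω_s=0, ω_r=1
Stage 1: 19(0−ω_c) = −67(1−ω_c)  ⇒  86ω_c = 67  ⇒  ω_c = 67/86
  ⇒ ω_c¹/ω_r¹ = 67/86
Stage 2: N_ring = 13 + 2·30 = 73
Stage 2: 13(ω_s−ω_c) = −73(ω_r−ω_c),  ω_r=0, ω_c=1
Stage 2: ω_s = 1 − (73/13)(0−1) = 86/13
  ⇒ ω_s²/ω_c² = 86/13
Coupling ω_c² = ω_c¹ ⇒ overall = 67/86 × 86/13 = 67/13

67/13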